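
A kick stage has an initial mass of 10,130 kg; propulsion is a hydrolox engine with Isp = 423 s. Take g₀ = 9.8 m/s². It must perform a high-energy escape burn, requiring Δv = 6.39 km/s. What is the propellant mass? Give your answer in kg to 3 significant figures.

v_e = Isp · g₀ = 423 × 9.8 = 4145.4 m/s.
Rocket equation: m₀/m_f = exp(Δv / v_e) = exp(6390 / 4145.4) = exp(1.5415) = 4.6714.
m_f = 10,130 / 4.6714 = 2,168.51 kg, so propellant = m₀ − m_f = 10,130 − 2,168.51 = 7,961.49 kg.

propellant mass ≈ 7960 kg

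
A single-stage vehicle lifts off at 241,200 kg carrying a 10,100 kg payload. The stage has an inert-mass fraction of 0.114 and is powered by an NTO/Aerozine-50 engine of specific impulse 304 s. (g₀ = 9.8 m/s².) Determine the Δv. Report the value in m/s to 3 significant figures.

Stage wet mass = m₀ − payload = 241,200 − 10,100 = 231,100 kg.
Stage dry mass = ε × stage wet mass = 0.114 × 231,100 = 26,345.4 kg.
Burnout mass m_f = stage dry + payload = 26,345.4 + 10,100 = 36,445.4 kg.
v_e = Isp · g₀ = 304 × 9.8 = 2979.2 m/s.
Δv = v_e · ln(241,200/36,445.4) = 2979.2 × ln(6.618) = 2979.2 × 1.8898 ≈ 5630 m/s.

Δv ≈ 5630 m/s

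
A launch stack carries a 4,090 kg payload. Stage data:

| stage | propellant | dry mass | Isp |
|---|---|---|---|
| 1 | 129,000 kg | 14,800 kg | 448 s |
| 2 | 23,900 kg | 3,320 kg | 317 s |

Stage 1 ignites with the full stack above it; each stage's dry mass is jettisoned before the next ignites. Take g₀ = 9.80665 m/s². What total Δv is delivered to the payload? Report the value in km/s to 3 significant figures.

Δv ≈ 10.3 km/s

Ignition mass of stage 1 = 129,000+14,800 + 23,900+3,320 + 4,090 = 175,110 kg.
Stage 1: m₀ = 175,110 kg, m_f = 175,110 − 129,000 = 46,110 kg; Δv = 448×9.80665×ln(3.798) = 4393.4×1.3344 ≈ 5862 m/s.
Stage 2: m₀ = 31,310 kg, m_f = 31,310 − 23,900 = 7,410 kg; Δv = 317×9.80665×ln(4.225) = 3108.7×1.4411 ≈ 4480 m/s.
Total Δv = 5862 + 4480 = 10342 m/s.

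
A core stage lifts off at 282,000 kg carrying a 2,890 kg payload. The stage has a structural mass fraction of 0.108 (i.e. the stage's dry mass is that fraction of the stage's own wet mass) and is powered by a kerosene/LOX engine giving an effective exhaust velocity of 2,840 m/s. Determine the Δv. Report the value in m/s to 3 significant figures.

Stage wet mass = m₀ − payload = 282,000 − 2,890 = 279,110 kg.
Stage dry mass = ε × stage wet mass = 0.108 × 279,110 = 30,143.9 kg.
Burnout mass m_f = stage dry + payload = 30,143.9 + 2,890 = 33,033.9 kg.
Rocket equation: Δv = v_e · ln(282,000/33,033.9) = 2840.0 × ln(8.537) = 2840.0 × 2.1444 ≈ 6090 m/s.

Δv ≈ 6090 m/s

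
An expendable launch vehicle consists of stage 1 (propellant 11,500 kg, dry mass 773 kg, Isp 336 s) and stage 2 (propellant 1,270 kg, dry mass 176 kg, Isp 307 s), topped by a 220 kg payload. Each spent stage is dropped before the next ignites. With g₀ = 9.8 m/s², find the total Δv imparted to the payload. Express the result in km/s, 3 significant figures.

Ignition mass of stage 1 = 11,500+773 + 1,270+176 + 220 = 13,939 kg.
Stage 1: m₀ = 13,939 kg, m_f = 13,939 − 11,500 = 2,439 kg; Δv = 336×9.8×ln(5.715) = 3292.8×1.7431 ≈ 5740 m/s.
Stage 2: m₀ = 1,666 kg, m_f = 1,666 − 1,270 = 396 kg; Δv = 307×9.8×ln(4.207) = 3008.6×1.4368 ≈ 4323 m/s.
Total Δv = 5740 + 4323 = 10063 m/s.

Δv ≈ 10.1 km/s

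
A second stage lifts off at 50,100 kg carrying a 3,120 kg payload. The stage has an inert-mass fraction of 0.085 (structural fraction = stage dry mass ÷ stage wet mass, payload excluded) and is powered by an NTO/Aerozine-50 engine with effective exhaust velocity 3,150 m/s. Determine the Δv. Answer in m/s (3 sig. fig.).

Δv ≈ 6150 m/s

Stage wet mass = m₀ − payload = 50,100 − 3,120 = 46,980 kg.
Stage dry mass = ε × stage wet mass = 0.085 × 46,980 = 3,993.3 kg.
Burnout mass m_f = stage dry + payload = 3,993.3 + 3,120 = 7,113.3 kg.
By the Tsiolkovsky rocket equation, Δv = v_e · ln(50,100/7,113.3) = 3150.0 × ln(7.043) = 3150.0 × 1.9521 ≈ 6149 m/s.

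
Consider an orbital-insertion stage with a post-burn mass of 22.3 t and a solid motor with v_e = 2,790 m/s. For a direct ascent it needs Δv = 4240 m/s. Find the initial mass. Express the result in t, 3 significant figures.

m₀/m_f = exp(Δv / v_e) = exp(4240 / 2790.0) = exp(1.5197) = 4.5709.
m₀ = m_f × 4.5709 = 22.3 × 4.5709 = 101.931 t.

initial mass ≈ 102 t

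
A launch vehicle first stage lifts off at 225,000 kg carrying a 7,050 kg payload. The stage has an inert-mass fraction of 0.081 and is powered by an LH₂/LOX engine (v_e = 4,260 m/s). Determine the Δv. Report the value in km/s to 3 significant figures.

Δv ≈ 9.41 km/s

Stage wet mass = m₀ − payload = 225,000 − 7,050 = 217,950 kg.
Stage dry mass = ε × stage wet mass = 0.081 × 217,950 = 17,654 kg.
Burnout mass m_f = stage dry + payload = 17,654 + 7,050 = 24,704 kg.
By the Tsiolkovsky rocket equation, Δv = v_e · ln(225,000/24,704) = 4260.0 × ln(9.108) = 4260.0 × 2.2091 ≈ 9411 m/s.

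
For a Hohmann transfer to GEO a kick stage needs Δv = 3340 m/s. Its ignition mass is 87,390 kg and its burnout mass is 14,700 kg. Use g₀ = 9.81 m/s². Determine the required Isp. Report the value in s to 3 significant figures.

ln(m₀/m_f) = ln(87390/14700) = ln(5.945) = 1.7825.
v_e = Δv / ln(m₀/m_f) = 3340 / 1.7825 = 1873.7 m/s.
Isp = v_e / g₀ = 1873.7 / 9.81 = 191.0 s.

Isp ≈ 191 s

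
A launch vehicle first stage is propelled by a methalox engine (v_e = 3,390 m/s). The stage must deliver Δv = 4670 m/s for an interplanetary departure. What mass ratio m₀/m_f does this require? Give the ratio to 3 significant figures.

mass ratio ≈ 3.97

m₀/m_f = exp(Δv / v_e) = exp(4670 / 3390.0) = exp(1.3776) = 3.9653.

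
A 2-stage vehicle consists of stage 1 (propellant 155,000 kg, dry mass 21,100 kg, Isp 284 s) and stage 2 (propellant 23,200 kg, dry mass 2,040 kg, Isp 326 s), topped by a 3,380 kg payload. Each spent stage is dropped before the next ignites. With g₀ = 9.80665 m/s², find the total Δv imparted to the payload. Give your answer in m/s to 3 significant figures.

Ignition mass of stage 1 = 155,000+21,100 + 23,200+2,040 + 3,380 = 204,720 kg.
Stage 1: m₀ = 204,720 kg, m_f = 204,720 − 155,000 = 49,720 kg; Δv = 284×9.80665×ln(4.117) = 2785.1×1.4152 ≈ 3942 m/s.
Stage 2: m₀ = 28,620 kg, m_f = 28,620 − 23,200 = 5,420 kg; Δv = 326×9.80665×ln(5.28) = 3197.0×1.6640 ≈ 5320 m/s.
Total Δv = 3942 + 5320 = 9262 m/s.

Δv ≈ 9260 m/s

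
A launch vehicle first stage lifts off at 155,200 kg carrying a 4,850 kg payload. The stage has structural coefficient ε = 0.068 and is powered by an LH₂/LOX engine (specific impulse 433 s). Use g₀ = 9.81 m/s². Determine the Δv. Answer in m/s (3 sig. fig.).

Δv ≈ 9900 m/s

Stage wet mass = m₀ − payload = 155,200 − 4,850 = 150,350 kg.
Stage dry mass = ε × stage wet mass = 0.068 × 150,350 = 10,223.8 kg.
Burnout mass m_f = stage dry + payload = 10,223.8 + 4,850 = 15,073.8 kg.
v_e = Isp · g₀ = 433 × 9.81 = 4247.7 m/s.
Δv = v_e · ln(155,200/15,073.8) = 4247.7 × ln(10.3) = 4247.7 × 2.3318 ≈ 9905 m/s.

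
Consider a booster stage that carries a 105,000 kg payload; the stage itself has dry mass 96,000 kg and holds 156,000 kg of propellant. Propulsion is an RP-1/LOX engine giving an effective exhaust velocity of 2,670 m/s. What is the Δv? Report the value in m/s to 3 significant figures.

m₀ = payload + dry + propellant = 105,000 + 96,000 + 156,000 = 357,000 kg.
m_f = payload + dry = 105,000 + 96,000 = 201,000 kg.
Δv = v_e · ln(m₀/m_f) = 2670.0 × ln(1.776) = 2670.0 × 0.5744 ≈ 1533.7 m/s.

Δv ≈ 1530 m/s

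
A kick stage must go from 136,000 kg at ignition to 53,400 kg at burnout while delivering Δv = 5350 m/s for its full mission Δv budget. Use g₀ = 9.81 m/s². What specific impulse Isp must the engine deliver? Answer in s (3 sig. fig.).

Isp ≈ 583 s

ln(m₀/m_f) = ln(136000/53400) = ln(2.547) = 0.9348.
By the Tsiolkovsky rocket equation, v_e = Δv / ln(m₀/m_f) = 5350 / 0.9348 = 5722.9 m/s.
Isp = v_e / g₀ = 5722.9 / 9.81 = 583.4 s.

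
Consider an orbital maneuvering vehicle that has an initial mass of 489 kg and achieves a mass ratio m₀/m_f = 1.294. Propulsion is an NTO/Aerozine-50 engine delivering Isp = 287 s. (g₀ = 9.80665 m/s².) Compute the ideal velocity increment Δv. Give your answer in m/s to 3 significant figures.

v_e = Isp · g₀ = 287 × 9.80665 = 2814.5 m/s.
Δv = v_e · ln(1.294) = 2814.5 × 0.2577 ≈ 725.4 m/s.

Δv ≈ 725 m/s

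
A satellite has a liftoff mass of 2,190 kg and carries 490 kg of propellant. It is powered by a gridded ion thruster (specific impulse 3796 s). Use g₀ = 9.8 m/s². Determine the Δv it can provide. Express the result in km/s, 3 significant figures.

Δv ≈ 9.42 km/s

v_e = Isp · g₀ = 3796 × 9.8 = 37200.8 m/s.
m_f = m₀ − m_prop = 2,190 − 490 = 1,700 kg.
Δv = v_e · ln(m₀/m_f) = 37200.8 × ln(1.288) = 37200.8 × 0.2533 ≈ 9422.0 m/s.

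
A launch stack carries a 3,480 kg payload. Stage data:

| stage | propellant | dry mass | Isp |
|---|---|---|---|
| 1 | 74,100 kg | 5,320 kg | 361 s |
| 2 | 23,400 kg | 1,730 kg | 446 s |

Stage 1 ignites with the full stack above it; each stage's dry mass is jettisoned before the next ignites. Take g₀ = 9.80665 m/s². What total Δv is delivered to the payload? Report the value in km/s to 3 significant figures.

Δv ≈ 11.5 km/s

Ignition mass of stage 1 = 74,100+5,320 + 23,400+1,730 + 3,480 = 108,030 kg.
Stage 1: m₀ = 108,030 kg, m_f = 108,030 − 74,100 = 33,930 kg; Δv = 361×9.80665×ln(3.184) = 3540.2×1.1581 ≈ 4100 m/s.
Stage 2: m₀ = 28,610 kg, m_f = 28,610 − 23,400 = 5,210 kg; Δv = 446×9.80665×ln(5.491) = 4373.8×1.7032 ≈ 7449 m/s.
Total Δv = 4100 + 7449 = 11549 m/s.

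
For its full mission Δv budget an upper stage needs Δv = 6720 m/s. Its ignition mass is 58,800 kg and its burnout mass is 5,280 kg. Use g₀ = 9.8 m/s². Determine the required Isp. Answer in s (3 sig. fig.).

ln(m₀/m_f) = ln(58800/5280) = ln(11.14) = 2.4102.
Using Δv = v_e ln(m₀/m_f): v_e = Δv / ln(m₀/m_f) = 6720 / 2.4102 = 2788.1 m/s.
Isp = v_e / g₀ = 2788.1 / 9.8 = 284.5 s.

Isp ≈ 285 s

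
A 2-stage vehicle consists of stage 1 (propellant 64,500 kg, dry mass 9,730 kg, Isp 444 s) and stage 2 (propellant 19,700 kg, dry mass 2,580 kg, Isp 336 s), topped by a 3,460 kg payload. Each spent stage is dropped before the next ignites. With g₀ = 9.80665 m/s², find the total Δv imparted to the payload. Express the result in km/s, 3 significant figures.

Δv ≈ 9.29 km/s

Ignition mass of stage 1 = 64,500+9,730 + 19,700+2,580 + 3,460 = 99,970 kg.
Stage 1: m₀ = 99,970 kg, m_f = 99,970 − 64,500 = 35,470 kg; Δv = 444×9.80665×ln(2.818) = 4354.2×1.0362 ≈ 4512 m/s.
Stage 2: m₀ = 25,740 kg, m_f = 25,740 − 19,700 = 6,040 kg; Δv = 336×9.80665×ln(4.262) = 3295.0×1.4496 ≈ 4777 m/s.
Total Δv = 4512 + 4777 = 9289 m/s.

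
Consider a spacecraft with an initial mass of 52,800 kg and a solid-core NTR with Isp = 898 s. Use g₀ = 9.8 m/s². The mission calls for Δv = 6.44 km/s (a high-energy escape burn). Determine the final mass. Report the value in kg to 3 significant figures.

final mass ≈ 25400 kg

v_e = Isp · g₀ = 898 × 9.8 = 8800.4 m/s.
m₀/m_f = exp(Δv / v_e) = exp(6440 / 8800.4) = exp(0.7318) = 2.0788.
m_f = m₀ / 2.0788 = 52,800 / 2.0788 = 25,399.3 kg.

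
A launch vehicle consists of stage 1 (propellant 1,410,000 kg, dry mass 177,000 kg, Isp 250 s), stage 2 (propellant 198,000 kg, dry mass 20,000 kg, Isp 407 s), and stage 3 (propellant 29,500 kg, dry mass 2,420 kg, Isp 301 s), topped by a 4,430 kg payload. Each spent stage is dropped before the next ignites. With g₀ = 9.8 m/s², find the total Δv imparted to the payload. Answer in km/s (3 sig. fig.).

Ignition mass of stage 1 = 1,410,000+177,000 + 198,000+20,000 + 29,500+2,420 + 4,430 = 1,841,350 kg.
Stage 1: m₀ = 1,841,350 kg, m_f = 1,841,350 − 1,410,000 = 431,350 kg; Δv = 250×9.8×ln(4.269) = 2450.0×1.4513 ≈ 3556 m/s.
Stage 2: m₀ = 254,350 kg, m_f = 254,350 − 198,000 = 56,350 kg; Δv = 407×9.8×ln(4.514) = 3988.6×1.5071 ≈ 6011 m/s.
Stage 3: m₀ = 36,350 kg, m_f = 36,350 − 29,500 = 6,850 kg; Δv = 301×9.8×ln(5.307) = 2949.8×1.6689 ≈ 4923 m/s.
Total Δv = 3556 + 6011 + 4923 = 14490 m/s.

Δv ≈ 14.5 km/s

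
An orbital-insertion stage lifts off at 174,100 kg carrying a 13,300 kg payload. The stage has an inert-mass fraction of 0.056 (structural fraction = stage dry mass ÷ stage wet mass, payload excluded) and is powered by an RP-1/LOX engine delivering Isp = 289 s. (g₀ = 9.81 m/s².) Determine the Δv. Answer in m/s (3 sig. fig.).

Stage wet mass = m₀ − payload = 174,100 − 13,300 = 160,800 kg.
Stage dry mass = ε × stage wet mass = 0.056 × 160,800 = 9,004.8 kg.
Burnout mass m_f = stage dry + payload = 9,004.8 + 13,300 = 22,304.8 kg.
v_e = Isp · g₀ = 289 × 9.81 = 2835.1 m/s.
By the Tsiolkovsky rocket equation, Δv = v_e · ln(174,100/22,304.8) = 2835.1 × ln(7.805) = 2835.1 × 2.0548 ≈ 5826 m/s.

Δv ≈ 5830 m/s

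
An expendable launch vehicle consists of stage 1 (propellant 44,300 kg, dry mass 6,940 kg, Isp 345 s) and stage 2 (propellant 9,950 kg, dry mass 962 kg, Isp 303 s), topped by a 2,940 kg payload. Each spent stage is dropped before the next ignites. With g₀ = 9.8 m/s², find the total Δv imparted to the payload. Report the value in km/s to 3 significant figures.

Δv ≈ 7.62 km/s

Ignition mass of stage 1 = 44,300+6,940 + 9,950+962 + 2,940 = 65,092 kg.
Stage 1: m₀ = 65,092 kg, m_f = 65,092 − 44,300 = 20,792 kg; Δv = 345×9.8×ln(3.131) = 3381.0×1.1412 ≈ 3859 m/s.
Stage 2: m₀ = 13,852 kg, m_f = 13,852 − 9,950 = 3,902 kg; Δv = 303×9.8×ln(3.55) = 2969.4×1.2669 ≈ 3762 m/s.
Total Δv = 3859 + 3762 = 7621 m/s.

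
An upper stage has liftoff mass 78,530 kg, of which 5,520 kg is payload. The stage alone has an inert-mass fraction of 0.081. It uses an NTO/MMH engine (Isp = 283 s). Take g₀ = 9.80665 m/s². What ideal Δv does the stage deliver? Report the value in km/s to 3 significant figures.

Δv ≈ 5.35 km/s

Stage wet mass = m₀ − payload = 78,530 − 5,520 = 73,010 kg.
Stage dry mass = ε × stage wet mass = 0.081 × 73,010 = 5,913.81 kg.
Burnout mass m_f = stage dry + payload = 5,913.81 + 5,520 = 11,433.81 kg.
v_e = Isp · g₀ = 283 × 9.80665 = 2775.3 m/s.
By the Tsiolkovsky rocket equation, Δv = v_e · ln(78,530/11,433.81) = 2775.3 × ln(6.868) = 2775.3 × 1.9269 ≈ 5348 m/s.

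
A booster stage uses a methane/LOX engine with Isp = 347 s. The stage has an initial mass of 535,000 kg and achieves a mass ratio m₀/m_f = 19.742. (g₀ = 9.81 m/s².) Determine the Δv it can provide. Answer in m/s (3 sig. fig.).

v_e = Isp · g₀ = 347 × 9.81 = 3404.1 m/s.
Using Δv = v_e ln(m₀/m_f): Δv = v_e · ln(19.742) = 3404.1 × 2.9827 ≈ 10153.5 m/s.

Δv ≈ 10200 m/s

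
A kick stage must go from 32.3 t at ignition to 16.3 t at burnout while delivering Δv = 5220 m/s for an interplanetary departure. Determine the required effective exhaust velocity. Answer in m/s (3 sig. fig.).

v_e ≈ 7630 m/s

ln(m₀/m_f) = ln(32300/16300) = ln(1.982) = 0.6839.
v_e = Δv / ln(m₀/m_f) = 5220 / 0.6839 = 7632.7 m/s.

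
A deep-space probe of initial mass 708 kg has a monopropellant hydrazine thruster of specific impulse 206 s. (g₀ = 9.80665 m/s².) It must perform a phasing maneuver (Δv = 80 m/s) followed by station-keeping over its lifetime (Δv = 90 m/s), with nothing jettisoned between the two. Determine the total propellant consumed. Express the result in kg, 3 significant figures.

v_e = Isp · g₀ = 206 × 9.80665 = 2020.2 m/s.
After the first burn: m = 708 × exp(−80/2020.2) = 708 × 0.96117 = 680.508 kg.
After the second burn: m = 680.508 × exp(−90/2020.2) = 680.508 × 0.95643 = 650.858 kg.
Total propellant = m₀ − m_final = 708 − 650.858 = 57.142 kg.

total propellant consumed ≈ 57.1 kg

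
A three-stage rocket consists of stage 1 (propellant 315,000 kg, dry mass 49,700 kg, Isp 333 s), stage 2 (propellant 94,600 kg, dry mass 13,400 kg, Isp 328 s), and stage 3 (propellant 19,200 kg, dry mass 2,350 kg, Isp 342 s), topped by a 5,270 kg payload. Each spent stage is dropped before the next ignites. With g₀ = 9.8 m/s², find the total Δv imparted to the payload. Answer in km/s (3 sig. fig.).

Ignition mass of stage 1 = 315,000+49,700 + 94,600+13,400 + 19,200+2,350 + 5,270 = 499,520 kg.
Stage 1: m₀ = 499,520 kg, m_f = 499,520 − 315,000 = 184,520 kg; Δv = 333×9.8×ln(2.707) = 3263.4×0.9959 ≈ 3250 m/s.
Stage 2: m₀ = 134,820 kg, m_f = 134,820 − 94,600 = 40,220 kg; Δv = 328×9.8×ln(3.352) = 3214.4×1.2096 ≈ 3888 m/s.
Stage 3: m₀ = 26,820 kg, m_f = 26,820 − 19,200 = 7,620 kg; Δv = 342×9.8×ln(3.52) = 3351.6×1.2584 ≈ 4218 m/s.
Total Δv = 3250 + 3888 + 4218 = 11356 m/s.

Δv ≈ 11.4 km/s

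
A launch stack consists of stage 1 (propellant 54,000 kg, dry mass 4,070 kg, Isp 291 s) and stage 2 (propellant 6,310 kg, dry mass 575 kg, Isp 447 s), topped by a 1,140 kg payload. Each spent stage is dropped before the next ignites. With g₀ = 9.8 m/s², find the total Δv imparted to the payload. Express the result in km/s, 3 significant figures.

Ignition mass of stage 1 = 54,000+4,070 + 6,310+575 + 1,140 = 66,095 kg.
Stage 1: m₀ = 66,095 kg, m_f = 66,095 − 54,000 = 12,095 kg; Δv = 291×9.8×ln(5.465) = 2851.8×1.6983 ≈ 4843 m/s.
Stage 2: m₀ = 8,025 kg, m_f = 8,025 − 6,310 = 1,715 kg; Δv = 447×9.8×ln(4.679) = 4380.6×1.5431 ≈ 6760 m/s.
Total Δv = 4843 + 6760 = 11603 m/s.

Δv ≈ 11.6 km/s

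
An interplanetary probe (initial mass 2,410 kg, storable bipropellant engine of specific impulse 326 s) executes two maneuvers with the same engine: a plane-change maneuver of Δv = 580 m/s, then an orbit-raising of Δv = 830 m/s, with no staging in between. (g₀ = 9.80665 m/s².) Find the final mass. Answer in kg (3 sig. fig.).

v_e = Isp · g₀ = 326 × 9.80665 = 3197.0 m/s.
After the first burn: m = 2410 × exp(−580/3197.0) = 2410 × 0.83408 = 2,010.13 kg.
After the second burn: m = 2,010.13 × exp(−830/3197.0) = 2,010.13 × 0.77134 = 1,550.49 kg.

final mass ≈ 1550 kg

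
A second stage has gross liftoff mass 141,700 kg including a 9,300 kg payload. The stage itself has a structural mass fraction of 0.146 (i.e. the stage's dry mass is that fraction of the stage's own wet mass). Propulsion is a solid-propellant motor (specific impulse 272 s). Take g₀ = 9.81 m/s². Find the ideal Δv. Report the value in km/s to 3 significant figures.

Stage wet mass = m₀ − payload = 141,700 − 9,300 = 132,400 kg.
Stage dry mass = ε × stage wet mass = 0.146 × 132,400 = 19,330.4 kg.
Burnout mass m_f = stage dry + payload = 19,330.4 + 9,300 = 28,630.4 kg.
v_e = Isp · g₀ = 272 × 9.81 = 2668.3 m/s.
By the Tsiolkovsky rocket equation, Δv = v_e · ln(141,700/28,630.4) = 2668.3 × ln(4.949) = 2668.3 × 1.5992 ≈ 4267 m/s.

Δv ≈ 4.27 km/s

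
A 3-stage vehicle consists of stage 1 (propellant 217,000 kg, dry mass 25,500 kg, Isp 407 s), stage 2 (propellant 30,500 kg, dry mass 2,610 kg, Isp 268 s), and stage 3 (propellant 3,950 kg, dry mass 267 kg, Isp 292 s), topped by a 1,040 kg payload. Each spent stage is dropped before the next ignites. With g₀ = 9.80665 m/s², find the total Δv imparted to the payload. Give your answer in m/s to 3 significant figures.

Ignition mass of stage 1 = 217,000+25,500 + 30,500+2,610 + 3,950+267 + 1,040 = 280,867 kg.
Stage 1: m₀ = 280,867 kg, m_f = 280,867 − 217,000 = 63,867 kg; Δv = 407×9.80665×ln(4.398) = 3991.3×1.4811 ≈ 5911 m/s.
Stage 2: m₀ = 38,367 kg, m_f = 38,367 − 30,500 = 7,867 kg; Δv = 268×9.80665×ln(4.877) = 2628.2×1.5845 ≈ 4164 m/s.
Stage 3: m₀ = 5,257 kg, m_f = 5,257 − 3,950 = 1,307 kg; Δv = 292×9.80665×ln(4.022) = 2863.5×1.3918 ≈ 3986 m/s.
Total Δv = 5911 + 4164 + 3986 = 14061 m/s.

Δv ≈ 14100 m/s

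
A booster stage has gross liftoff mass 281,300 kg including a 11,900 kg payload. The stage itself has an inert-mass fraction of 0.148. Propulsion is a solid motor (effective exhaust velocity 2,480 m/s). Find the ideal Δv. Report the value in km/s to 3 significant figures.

Δv ≈ 4.20 km/s

Stage wet mass = m₀ − payload = 281,300 − 11,900 = 269,400 kg.
Stage dry mass = ε × stage wet mass = 0.148 × 269,400 = 39,871.2 kg.
Burnout mass m_f = stage dry + payload = 39,871.2 + 11,900 = 51,771.2 kg.
By the Tsiolkovsky rocket equation, Δv = v_e · ln(281,300/51,771.2) = 2480.0 × ln(5.434) = 2480.0 × 1.6926 ≈ 4198 m/s.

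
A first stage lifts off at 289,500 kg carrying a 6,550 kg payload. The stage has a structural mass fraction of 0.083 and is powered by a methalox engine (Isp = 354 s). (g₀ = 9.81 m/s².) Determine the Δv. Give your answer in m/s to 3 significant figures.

Δv ≈ 7870 m/s

Stage wet mass = m₀ − payload = 289,500 − 6,550 = 282,950 kg.
Stage dry mass = ε × stage wet mass = 0.083 × 282,950 = 23,484.9 kg.
Burnout mass m_f = stage dry + payload = 23,484.9 + 6,550 = 30,034.9 kg.
v_e = Isp · g₀ = 354 × 9.81 = 3472.7 m/s.
By the Tsiolkovsky rocket equation, Δv = v_e · ln(289,500/30,034.9) = 3472.7 × ln(9.639) = 3472.7 × 2.2658 ≈ 7869 m/s.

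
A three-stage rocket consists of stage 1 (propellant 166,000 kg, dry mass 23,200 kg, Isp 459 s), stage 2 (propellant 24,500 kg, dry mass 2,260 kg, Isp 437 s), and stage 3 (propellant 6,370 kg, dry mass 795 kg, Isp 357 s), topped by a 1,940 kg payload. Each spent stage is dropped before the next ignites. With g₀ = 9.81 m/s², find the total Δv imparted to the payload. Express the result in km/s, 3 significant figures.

Δv ≈ 15.2 km/s

Ignition mass of stage 1 = 166,000+23,200 + 24,500+2,260 + 6,370+795 + 1,940 = 225,065 kg.
Stage 1: m₀ = 225,065 kg, m_f = 225,065 − 166,000 = 59,065 kg; Δv = 459×9.81×ln(3.81) = 4502.8×1.3378 ≈ 6024 m/s.
Stage 2: m₀ = 35,865 kg, m_f = 35,865 − 24,500 = 11,365 kg; Δv = 437×9.81×ln(3.156) = 4287.0×1.1492 ≈ 4927 m/s.
Stage 3: m₀ = 9,105 kg, m_f = 9,105 − 6,370 = 2,735 kg; Δv = 357×9.81×ln(3.329) = 3502.2×1.2027 ≈ 4212 m/s.
Total Δv = 6024 + 4927 + 4212 = 15163 m/s.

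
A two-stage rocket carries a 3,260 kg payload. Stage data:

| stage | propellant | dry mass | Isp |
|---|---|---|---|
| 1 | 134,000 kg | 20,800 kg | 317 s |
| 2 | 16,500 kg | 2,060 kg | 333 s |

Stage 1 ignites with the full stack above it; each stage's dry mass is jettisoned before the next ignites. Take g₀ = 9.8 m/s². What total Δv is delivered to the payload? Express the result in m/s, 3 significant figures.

Ignition mass of stage 1 = 134,000+20,800 + 16,500+2,060 + 3,260 = 176,620 kg.
Stage 1: m₀ = 176,620 kg, m_f = 176,620 − 134,000 = 42,620 kg; Δv = 317×9.8×ln(4.144) = 3106.6×1.4217 ≈ 4417 m/s.
Stage 2: m₀ = 21,820 kg, m_f = 21,820 − 16,500 = 5,320 kg; Δv = 333×9.8×ln(4.102) = 3263.4×1.4114 ≈ 4606 m/s.
Total Δv = 4417 + 4606 = 9023 m/s.

Δv ≈ 9020 m/s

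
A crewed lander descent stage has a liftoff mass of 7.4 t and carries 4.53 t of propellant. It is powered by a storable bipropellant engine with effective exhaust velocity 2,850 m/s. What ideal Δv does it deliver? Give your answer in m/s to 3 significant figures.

Δv ≈ 2700 m/s

m_f = m₀ − m_prop = 7.4 − 4.53 = 2.87 t.
Δv = v_e · ln(m₀/m_f) = 2850.0 × ln(2.578) = 2850.0 × 0.9472 ≈ 2699.4 m/s.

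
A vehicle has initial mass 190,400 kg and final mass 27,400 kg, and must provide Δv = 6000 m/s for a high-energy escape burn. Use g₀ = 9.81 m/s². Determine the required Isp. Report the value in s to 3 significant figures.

Isp ≈ 315 s

ln(m₀/m_f) = ln(190400/27400) = ln(6.949) = 1.9386.
By the Tsiolkovsky rocket equation, v_e = Δv / ln(m₀/m_f) = 6000 / 1.9386 = 3095.0 m/s.
Isp = v_e / g₀ = 3095.0 / 9.81 = 315.5 s.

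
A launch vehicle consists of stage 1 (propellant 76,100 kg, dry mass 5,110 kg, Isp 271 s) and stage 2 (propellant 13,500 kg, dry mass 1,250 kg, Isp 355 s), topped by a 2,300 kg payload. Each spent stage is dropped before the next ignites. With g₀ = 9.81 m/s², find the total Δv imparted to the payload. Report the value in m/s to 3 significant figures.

Δv ≈ 9420 m/s

Ignition mass of stage 1 = 76,100+5,110 + 13,500+1,250 + 2,300 = 98,260 kg.
Stage 1: m₀ = 98,260 kg, m_f = 98,260 − 76,100 = 22,160 kg; Δv = 271×9.81×ln(4.434) = 2658.5×1.4893 ≈ 3959 m/s.
Stage 2: m₀ = 17,050 kg, m_f = 17,050 − 13,500 = 3,550 kg; Δv = 355×9.81×ln(4.803) = 3482.6×1.5692 ≈ 5465 m/s.
Total Δv = 3959 + 5465 = 9424 m/s.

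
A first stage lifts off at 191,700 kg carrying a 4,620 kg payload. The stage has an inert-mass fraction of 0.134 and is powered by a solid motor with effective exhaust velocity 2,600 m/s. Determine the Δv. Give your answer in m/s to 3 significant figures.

Δv ≈ 4850 m/s

Stage wet mass = m₀ − payload = 191,700 − 4,620 = 187,080 kg.
Stage dry mass = ε × stage wet mass = 0.134 × 187,080 = 25,068.7 kg.
Burnout mass m_f = stage dry + payload = 25,068.7 + 4,620 = 29,688.7 kg.
From the ideal rocket equation, Δv = v_e · ln(191,700/29,688.7) = 2600.0 × ln(6.457) = 2600.0 × 1.8652 ≈ 4849 m/s.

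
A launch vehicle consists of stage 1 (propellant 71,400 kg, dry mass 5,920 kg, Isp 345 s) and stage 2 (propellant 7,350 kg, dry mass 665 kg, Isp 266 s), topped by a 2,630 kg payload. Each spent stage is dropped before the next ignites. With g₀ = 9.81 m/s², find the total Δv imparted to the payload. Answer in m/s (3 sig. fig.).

Δv ≈ 8710 m/s

Ignition mass of stage 1 = 71,400+5,920 + 7,350+665 + 2,630 = 87,965 kg.
Stage 1: m₀ = 87,965 kg, m_f = 87,965 − 71,400 = 16,565 kg; Δv = 345×9.81×ln(5.31) = 3384.5×1.6696 ≈ 5651 m/s.
Stage 2: m₀ = 10,645 kg, m_f = 10,645 − 7,350 = 3,295 kg; Δv = 266×9.81×ln(3.231) = 2609.5×1.1727 ≈ 3060 m/s.
Total Δv = 5651 + 3060 = 8711 m/s.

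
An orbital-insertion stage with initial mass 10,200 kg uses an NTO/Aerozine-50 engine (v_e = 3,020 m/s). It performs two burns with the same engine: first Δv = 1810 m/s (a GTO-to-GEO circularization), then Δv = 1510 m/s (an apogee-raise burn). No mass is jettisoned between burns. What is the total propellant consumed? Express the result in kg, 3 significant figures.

After the first burn: m = 10200 × exp(−1810/3020.0) = 10200 × 0.54918 = 5,601.64 kg.
After the second burn: m = 5,601.64 × exp(−1510/3020.0) = 5,601.64 × 0.60653 = 3,397.56 kg.
Total propellant = m₀ − m_final = 10200 − 3,397.56 = 6,802.44 kg.

total propellant consumed ≈ 6800 kg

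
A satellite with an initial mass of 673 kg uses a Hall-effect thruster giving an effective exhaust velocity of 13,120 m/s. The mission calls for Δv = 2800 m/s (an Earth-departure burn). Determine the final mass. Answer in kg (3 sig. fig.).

final mass ≈ 544 kg

By the Tsiolkovsky rocket equation, m₀/m_f = exp(Δv / v_e) = exp(2800 / 13120.0) = exp(0.2134) = 1.2379.
m_f = m₀ / 1.2379 = 673 / 1.2379 = 543.663 kg.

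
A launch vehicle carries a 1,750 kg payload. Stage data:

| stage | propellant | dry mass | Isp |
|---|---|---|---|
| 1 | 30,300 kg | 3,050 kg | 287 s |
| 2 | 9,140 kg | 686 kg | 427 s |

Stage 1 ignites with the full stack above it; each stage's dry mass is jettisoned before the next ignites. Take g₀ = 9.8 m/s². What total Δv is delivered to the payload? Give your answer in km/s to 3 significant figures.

Δv ≈ 9.68 km/s

Ignition mass of stage 1 = 30,300+3,050 + 9,140+686 + 1,750 = 44,926 kg.
Stage 1: m₀ = 44,926 kg, m_f = 44,926 − 30,300 = 14,626 kg; Δv = 287×9.8×ln(3.072) = 2812.6×1.1222 ≈ 3156 m/s.
Stage 2: m₀ = 11,576 kg, m_f = 11,576 − 9,140 = 2,436 kg; Δv = 427×9.8×ln(4.752) = 4184.6×1.5586 ≈ 6522 m/s.
Total Δv = 3156 + 6522 = 9678 m/s.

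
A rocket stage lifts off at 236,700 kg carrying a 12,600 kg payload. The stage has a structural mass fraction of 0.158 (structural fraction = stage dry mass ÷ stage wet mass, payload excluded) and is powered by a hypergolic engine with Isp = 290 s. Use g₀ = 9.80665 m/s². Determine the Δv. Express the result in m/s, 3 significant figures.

Δv ≈ 4540 m/s

Stage wet mass = m₀ − payload = 236,700 − 12,600 = 224,100 kg.
Stage dry mass = ε × stage wet mass = 0.158 × 224,100 = 35,407.8 kg.
Burnout mass m_f = stage dry + payload = 35,407.8 + 12,600 = 48,007.8 kg.
v_e = Isp · g₀ = 290 × 9.80665 = 2843.9 m/s.
From the ideal rocket equation, Δv = v_e · ln(236,700/48,007.8) = 2843.9 × ln(4.93) = 2843.9 × 1.5954 ≈ 4537 m/s.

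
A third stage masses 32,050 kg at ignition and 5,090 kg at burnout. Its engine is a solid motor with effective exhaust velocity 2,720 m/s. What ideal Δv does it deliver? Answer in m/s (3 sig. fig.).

From the ideal rocket equation, Δv = v_e · ln(m₀/m_f) = 2720.0 × ln(6.297) = 2720.0 × 1.8400 ≈ 5004.9 m/s.

Δv ≈ 5000 m/s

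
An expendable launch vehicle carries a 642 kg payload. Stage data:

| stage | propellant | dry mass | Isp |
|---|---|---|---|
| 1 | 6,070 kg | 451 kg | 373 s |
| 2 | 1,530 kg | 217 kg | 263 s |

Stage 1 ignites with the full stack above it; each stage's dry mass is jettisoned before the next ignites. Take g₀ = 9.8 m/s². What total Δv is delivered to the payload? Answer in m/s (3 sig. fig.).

Ignition mass of stage 1 = 6,070+451 + 1,530+217 + 642 = 8,910 kg.
Stage 1: m₀ = 8,910 kg, m_f = 8,910 − 6,070 = 2,840 kg; Δv = 373×9.8×ln(3.137) = 3655.4×1.1434 ≈ 4179 m/s.
Stage 2: m₀ = 2,389 kg, m_f = 2,389 − 1,530 = 859 kg; Δv = 263×9.8×ln(2.781) = 2577.4×1.0229 ≈ 2636 m/s.
Total Δv = 4179 + 2636 = 6815 m/s.

Δv ≈ 6820 m/s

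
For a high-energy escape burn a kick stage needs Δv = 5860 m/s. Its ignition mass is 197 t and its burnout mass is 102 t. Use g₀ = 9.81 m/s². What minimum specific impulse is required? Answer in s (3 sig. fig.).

ln(m₀/m_f) = ln(197000/102000) = ln(1.931) = 0.6582.
By the Tsiolkovsky rocket equation, v_e = Δv / ln(m₀/m_f) = 5860 / 0.6582 = 8902.7 m/s.
Isp = v_e / g₀ = 8902.7 / 9.81 = 907.5 s.

Isp ≈ 908 s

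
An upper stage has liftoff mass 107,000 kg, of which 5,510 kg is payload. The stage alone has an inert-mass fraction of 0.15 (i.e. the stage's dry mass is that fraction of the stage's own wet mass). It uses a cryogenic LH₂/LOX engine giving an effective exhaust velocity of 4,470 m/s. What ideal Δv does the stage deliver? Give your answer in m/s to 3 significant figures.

Δv ≈ 7340 m/s

Stage wet mass = m₀ − payload = 107,000 − 5,510 = 101,490 kg.
Stage dry mass = ε × stage wet mass = 0.15 × 101,490 = 15,223.5 kg.
Burnout mass m_f = stage dry + payload = 15,223.5 + 5,510 = 20,733.5 kg.
Rocket equation: Δv = v_e · ln(107,000/20,733.5) = 4470.0 × ln(5.161) = 4470.0 × 1.6411 ≈ 7336 m/s.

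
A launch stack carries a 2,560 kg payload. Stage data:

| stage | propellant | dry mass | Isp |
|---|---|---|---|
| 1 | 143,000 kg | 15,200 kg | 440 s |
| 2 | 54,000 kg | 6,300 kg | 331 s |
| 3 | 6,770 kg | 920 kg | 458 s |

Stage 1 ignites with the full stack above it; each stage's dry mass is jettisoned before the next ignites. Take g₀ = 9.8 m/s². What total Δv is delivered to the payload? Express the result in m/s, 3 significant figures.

Δv ≈ 13800 m/s

Ignition mass of stage 1 = 143,000+15,200 + 54,000+6,300 + 6,770+920 + 2,560 = 228,750 kg.
Stage 1: m₀ = 228,750 kg, m_f = 228,750 − 143,000 = 85,750 kg; Δv = 440×9.8×ln(2.668) = 4312.0×0.9812 ≈ 4231 m/s.
Stage 2: m₀ = 70,550 kg, m_f = 70,550 − 54,000 = 16,550 kg; Δv = 331×9.8×ln(4.263) = 3243.8×1.4499 ≈ 4703 m/s.
Stage 3: m₀ = 10,250 kg, m_f = 10,250 − 6,770 = 3,480 kg; Δv = 458×9.8×ln(2.945) = 4488.4×1.0802 ≈ 4849 m/s.
Total Δv = 4231 + 4703 + 4849 = 13783 m/s.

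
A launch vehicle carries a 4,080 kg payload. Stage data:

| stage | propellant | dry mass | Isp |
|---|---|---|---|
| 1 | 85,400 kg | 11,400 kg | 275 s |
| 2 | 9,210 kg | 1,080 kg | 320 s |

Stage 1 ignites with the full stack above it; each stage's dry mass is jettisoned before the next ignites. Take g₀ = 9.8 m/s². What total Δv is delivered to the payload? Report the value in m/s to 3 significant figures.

Δv ≈ 7150 m/s

Ignition mass of stage 1 = 85,400+11,400 + 9,210+1,080 + 4,080 = 111,170 kg.
Stage 1: m₀ = 111,170 kg, m_f = 111,170 − 85,400 = 25,770 kg; Δv = 275×9.8×ln(4.314) = 2695.0×1.4618 ≈ 3940 m/s.
Stage 2: m₀ = 14,370 kg, m_f = 14,370 − 9,210 = 5,160 kg; Δv = 320×9.8×ln(2.785) = 3136.0×1.0242 ≈ 3212 m/s.
Total Δv = 3940 + 3212 = 7152 m/s.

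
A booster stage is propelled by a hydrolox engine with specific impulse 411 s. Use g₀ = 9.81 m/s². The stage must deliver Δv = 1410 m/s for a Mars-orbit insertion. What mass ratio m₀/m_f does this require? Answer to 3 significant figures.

mass ratio ≈ 1.42

v_e = Isp · g₀ = 411 × 9.81 = 4031.9 m/s.
Using Δv = v_e ln(m₀/m_f): m₀/m_f = exp(Δv / v_e) = exp(1410 / 4031.9) = exp(0.3497) = 1.4187.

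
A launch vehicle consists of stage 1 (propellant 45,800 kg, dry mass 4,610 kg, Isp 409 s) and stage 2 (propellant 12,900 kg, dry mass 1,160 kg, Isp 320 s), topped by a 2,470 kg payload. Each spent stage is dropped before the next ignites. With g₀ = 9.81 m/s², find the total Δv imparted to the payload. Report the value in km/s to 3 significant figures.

Ignition mass of stage 1 = 45,800+4,610 + 12,900+1,160 + 2,470 = 66,940 kg.
Stage 1: m₀ = 66,940 kg, m_f = 66,940 − 45,800 = 21,140 kg; Δv = 409×9.81×ln(3.167) = 4012.3×1.1526 ≈ 4625 m/s.
Stage 2: m₀ = 16,530 kg, m_f = 16,530 − 12,900 = 3,630 kg; Δv = 320×9.81×ln(4.554) = 3139.2×1.5159 ≈ 4759 m/s.
Total Δv = 4625 + 4759 = 9384 m/s.

Δv ≈ 9.38 km/s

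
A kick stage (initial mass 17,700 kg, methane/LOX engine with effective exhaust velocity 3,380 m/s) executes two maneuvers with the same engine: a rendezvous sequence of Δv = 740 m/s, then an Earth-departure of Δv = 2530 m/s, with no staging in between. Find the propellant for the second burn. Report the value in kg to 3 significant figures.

After the first burn: m = 17700 × exp(−740/3380.0) = 17700 × 0.80337 = 14,219.6 kg.
After the second burn: m = 14,219.6 × exp(−2530/3380.0) = 14,219.6 × 0.47307 = 6,726.87 kg.
Second-burn propellant = 14,219.6 − 6,726.87 = 7,492.73 kg.

propellant for the second burn ≈ 7490 kg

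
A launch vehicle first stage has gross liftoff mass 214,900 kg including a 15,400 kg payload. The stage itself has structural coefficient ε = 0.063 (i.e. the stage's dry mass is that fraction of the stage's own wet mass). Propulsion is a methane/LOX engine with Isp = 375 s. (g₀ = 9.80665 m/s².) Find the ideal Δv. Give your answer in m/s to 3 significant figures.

Δv ≈ 7500 m/s

Stage wet mass = m₀ − payload = 214,900 − 15,400 = 199,500 kg.
Stage dry mass = ε × stage wet mass = 0.063 × 199,500 = 12,568.5 kg.
Burnout mass m_f = stage dry + payload = 12,568.5 + 15,400 = 27,968.5 kg.
v_e = Isp · g₀ = 375 × 9.80665 = 3677.5 m/s.
Δv = v_e · ln(214,900/27,968.5) = 3677.5 × ln(7.684) = 3677.5 × 2.0391 ≈ 7499 m/s.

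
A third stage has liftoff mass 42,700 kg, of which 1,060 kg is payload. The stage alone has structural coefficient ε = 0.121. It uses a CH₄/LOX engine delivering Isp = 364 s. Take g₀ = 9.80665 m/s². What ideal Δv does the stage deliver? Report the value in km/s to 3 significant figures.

Δv ≈ 6.95 km/s

Stage wet mass = m₀ − payload = 42,700 − 1,060 = 41,640 kg.
Stage dry mass = ε × stage wet mass = 0.121 × 41,640 = 5,038.44 kg.
Burnout mass m_f = stage dry + payload = 5,038.44 + 1,060 = 6,098.44 kg.
v_e = Isp · g₀ = 364 × 9.80665 = 3569.6 m/s.
Rocket equation: Δv = v_e · ln(42,700/6,098.44) = 3569.6 × ln(7.002) = 3569.6 × 1.9462 ≈ 6947 m/s.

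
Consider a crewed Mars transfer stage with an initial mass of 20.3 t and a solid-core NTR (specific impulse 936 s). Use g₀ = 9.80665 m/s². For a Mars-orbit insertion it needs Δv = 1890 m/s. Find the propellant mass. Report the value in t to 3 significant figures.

propellant mass ≈ 3.78 t

v_e = Isp · g₀ = 936 × 9.80665 = 9179.0 m/s.
By the Tsiolkovsky rocket equation, m₀/m_f = exp(Δv / v_e) = exp(1890 / 9179.0) = exp(0.2059) = 1.2286.
m_f = 20.3 / 1.2286 = 16.5229 t, so propellant = m₀ − m_f = 20.3 − 16.5229 = 3.7771 t.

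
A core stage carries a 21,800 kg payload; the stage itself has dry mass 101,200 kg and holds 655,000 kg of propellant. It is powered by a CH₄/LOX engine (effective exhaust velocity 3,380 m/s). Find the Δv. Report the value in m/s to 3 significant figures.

m₀ = payload + dry + propellant = 21,800 + 101,200 + 655,000 = 778,000 kg.
m_f = payload + dry = 21,800 + 101,200 = 123,000 kg.
Δv = v_e · ln(m₀/m_f) = 3380.0 × ln(6.325) = 3380.0 × 1.8445 ≈ 6234.6 m/s.

Δv ≈ 6230 m/s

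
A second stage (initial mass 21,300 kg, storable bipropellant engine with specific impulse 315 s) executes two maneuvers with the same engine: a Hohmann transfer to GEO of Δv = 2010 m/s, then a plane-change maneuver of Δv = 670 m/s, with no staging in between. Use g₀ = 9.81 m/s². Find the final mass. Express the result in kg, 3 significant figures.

v_e = Isp · g₀ = 315 × 9.81 = 3090.2 m/s.
After the first burn: m = 21300 × exp(−2010/3090.2) = 21300 × 0.52181 = 11,114.6 kg.
After the second burn: m = 11,114.6 × exp(−670/3090.2) = 11,114.6 × 0.80508 = 8,948.14 kg.

final mass ≈ 8950 kg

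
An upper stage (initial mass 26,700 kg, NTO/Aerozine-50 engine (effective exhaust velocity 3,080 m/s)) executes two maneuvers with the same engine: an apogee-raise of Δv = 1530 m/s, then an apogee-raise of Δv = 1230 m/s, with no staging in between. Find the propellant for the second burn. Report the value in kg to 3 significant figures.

propellant for the second burn ≈ 5350 kg

After the first burn: m = 26700 × exp(−1530/3080.0) = 26700 × 0.60850 = 16,247 kg.
After the second burn: m = 16,247 × exp(−1230/3080.0) = 16,247 × 0.67076 = 10,897.8 kg.
Second-burn propellant = 16,247 − 10,897.8 = 5,349.2 kg.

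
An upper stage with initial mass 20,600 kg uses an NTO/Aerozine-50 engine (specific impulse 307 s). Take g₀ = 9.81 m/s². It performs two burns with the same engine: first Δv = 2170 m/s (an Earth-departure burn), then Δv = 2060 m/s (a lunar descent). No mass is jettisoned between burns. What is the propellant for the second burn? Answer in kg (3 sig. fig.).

propellant for the second burn ≈ 4960 kg

v_e = Isp · g₀ = 307 × 9.81 = 3011.7 m/s.
After the first burn: m = 20600 × exp(−2170/3011.7) = 20600 × 0.48649 = 10,021.7 kg.
After the second burn: m = 10,021.7 × exp(−2060/3011.7) = 10,021.7 × 0.50459 = 5,056.85 kg.
Second-burn propellant = 10,021.7 − 5,056.85 = 4,964.85 kg.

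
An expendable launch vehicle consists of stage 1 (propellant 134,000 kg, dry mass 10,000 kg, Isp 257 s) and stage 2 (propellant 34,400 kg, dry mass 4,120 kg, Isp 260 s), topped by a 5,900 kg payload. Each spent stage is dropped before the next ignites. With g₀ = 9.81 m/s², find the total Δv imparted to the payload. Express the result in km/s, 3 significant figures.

Δv ≈ 6.93 km/s

Ignition mass of stage 1 = 134,000+10,000 + 34,400+4,120 + 5,900 = 188,420 kg.
Stage 1: m₀ = 188,420 kg, m_f = 188,420 − 134,000 = 54,420 kg; Δv = 257×9.81×ln(3.462) = 2521.2×1.2419 ≈ 3131 m/s.
Stage 2: m₀ = 44,420 kg, m_f = 44,420 − 34,400 = 10,020 kg; Δv = 260×9.81×ln(4.433) = 2550.6×1.4891 ≈ 3798 m/s.
Total Δv = 3131 + 3798 = 6929 m/s.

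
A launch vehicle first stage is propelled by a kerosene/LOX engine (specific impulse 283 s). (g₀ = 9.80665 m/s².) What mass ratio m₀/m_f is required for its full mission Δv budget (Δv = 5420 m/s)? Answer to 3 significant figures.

mass ratio ≈ 7.05

v_e = Isp · g₀ = 283 × 9.80665 = 2775.3 m/s.
Using Δv = v_e ln(m₀/m_f): m₀/m_f = exp(Δv / v_e) = exp(5420 / 2775.3) = exp(1.9530) = 7.0495.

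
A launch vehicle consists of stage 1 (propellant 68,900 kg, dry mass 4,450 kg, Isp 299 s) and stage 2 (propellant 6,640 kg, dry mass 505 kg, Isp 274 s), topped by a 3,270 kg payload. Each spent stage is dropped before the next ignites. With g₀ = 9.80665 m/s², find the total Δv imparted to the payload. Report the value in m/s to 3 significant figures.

Δv ≈ 7800 m/s

Ignition mass of stage 1 = 68,900+4,450 + 6,640+505 + 3,270 = 83,765 kg.
Stage 1: m₀ = 83,765 kg, m_f = 83,765 − 68,900 = 14,865 kg; Δv = 299×9.80665×ln(5.635) = 2932.2×1.7290 ≈ 5070 m/s.
Stage 2: m₀ = 10,415 kg, m_f = 10,415 − 6,640 = 3,775 kg; Δv = 274×9.80665×ln(2.759) = 2687.0×1.0148 ≈ 2727 m/s.
Total Δv = 5070 + 2727 = 7797 m/s.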